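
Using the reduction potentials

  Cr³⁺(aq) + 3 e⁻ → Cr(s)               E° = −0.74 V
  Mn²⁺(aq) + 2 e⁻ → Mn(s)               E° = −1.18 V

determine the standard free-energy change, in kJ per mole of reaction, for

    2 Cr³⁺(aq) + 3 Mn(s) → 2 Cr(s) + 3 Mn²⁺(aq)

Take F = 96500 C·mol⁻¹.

−255 kJ/mol

In the reaction as written Cr³⁺(aq) is reduced, so the Cr³⁺/Cr couple is the cathode and Mn²⁺/Mn is the anode.
E°cell = −0.74 − (−1.18) = +0.44 V; balancing electrons gives n = 6.
ΔG° = −nFE°cell = −(6)(96500)(+0.44) J/mol = −255 kJ/mol.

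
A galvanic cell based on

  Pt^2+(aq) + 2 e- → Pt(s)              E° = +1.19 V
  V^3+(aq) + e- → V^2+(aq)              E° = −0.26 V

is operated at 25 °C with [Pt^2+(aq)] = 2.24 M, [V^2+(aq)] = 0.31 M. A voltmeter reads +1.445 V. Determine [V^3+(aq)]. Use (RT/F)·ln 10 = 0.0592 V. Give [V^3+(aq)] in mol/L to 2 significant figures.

Pt²⁺/Pt is the cathode (higher E°); E°cell = +1.19 − (−0.26) = +1.45 V with n = 2.
Rearranging E = E° − (0.0592/n)·log Q gives log Q = 2(+1.45 − (+1.445))/0.0592 = 0.169.
For Pt^2+(aq) + 2 V^2+(aq) → Pt(s) + 2 V^3+(aq), the reaction quotient is Q = [V^3+(aq)]^2 / ([Pt^2+(aq)]·[V^2+(aq)]^2).
Solving for the unknown gives log [V^3+(aq)] = −0.249, so [V^3+(aq)] ≈ 0.56 M.

0.56 M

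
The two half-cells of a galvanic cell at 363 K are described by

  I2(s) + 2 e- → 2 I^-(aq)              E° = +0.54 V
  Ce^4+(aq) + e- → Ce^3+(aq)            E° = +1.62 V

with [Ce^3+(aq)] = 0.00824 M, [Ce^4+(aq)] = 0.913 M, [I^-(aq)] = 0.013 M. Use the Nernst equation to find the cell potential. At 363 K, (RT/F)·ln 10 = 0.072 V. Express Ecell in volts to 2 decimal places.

The Ce⁴⁺/Ce³⁺ couple has the more positive E°, so it is the cathode; I₂/I⁻ is the anode.
The standard potential is +1.62 − (+0.54) = +1.08 V and the balanced reaction transfers n = 2 electrons.
The balanced reaction is 2 Ce^4+(aq) + 2 I^-(aq) → 2 Ce^3+(aq) + I2(s), so Q = [Ce^3+(aq)]^2 / ([Ce^4+(aq)]^2·[I^-(aq)]^2) = 0.482 and log Q = −0.317.
By the Nernst equation, E = +1.08 − (0.072/2)·(−0.317) = +1.09 V.

+1.09 V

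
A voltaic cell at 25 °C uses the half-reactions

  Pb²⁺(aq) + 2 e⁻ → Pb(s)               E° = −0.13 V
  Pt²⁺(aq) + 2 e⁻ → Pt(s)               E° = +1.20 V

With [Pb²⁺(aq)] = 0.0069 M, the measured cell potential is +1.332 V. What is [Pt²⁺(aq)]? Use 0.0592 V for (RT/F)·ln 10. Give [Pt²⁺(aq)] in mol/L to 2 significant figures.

Pt²⁺/Pt is the cathode (higher E°); E°cell = +1.20 − (−0.13) = +1.33 V with n = 2.
From the Nernst equation, log Q = n(E° − E)/0.0592 = 2·(+1.33 − (+1.332))/0.0592 = −0.068.
The balanced reaction is Pt²⁺(aq) + Pb(s) → Pt(s) + Pb²⁺(aq), so Q = [Pb²⁺(aq)] / [Pt²⁺(aq)].
Substituting the known concentrations and solving, log [Pt²⁺(aq)] = −2.093 and [Pt²⁺(aq)] = 0.0081 M.

0.0081 M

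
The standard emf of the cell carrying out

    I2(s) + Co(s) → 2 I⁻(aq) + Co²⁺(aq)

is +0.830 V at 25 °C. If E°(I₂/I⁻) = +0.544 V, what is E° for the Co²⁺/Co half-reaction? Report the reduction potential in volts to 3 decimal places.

−0.286 V

In the reaction as written the I₂/I⁻ couple is reduced (cathode) and Co²⁺/Co is oxidized (anode), so E°cell = E°(I₂/I⁻) − E°(Co²⁺/Co).
E°(Co²⁺/Co) = E°(cathode) − E°cell = +0.544 − (+0.830) = −0.286 V.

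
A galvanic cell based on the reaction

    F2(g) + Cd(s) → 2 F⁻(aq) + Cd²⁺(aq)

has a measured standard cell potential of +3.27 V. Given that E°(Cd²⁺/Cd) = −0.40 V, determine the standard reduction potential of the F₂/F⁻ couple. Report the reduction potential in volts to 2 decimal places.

+2.87 V

In the reaction as written the F₂/F⁻ couple is reduced (cathode) and Cd²⁺/Cd is oxidized (anode), so E°cell = E°(F₂/F⁻) − E°(Cd²⁺/Cd).
E°(F₂/F⁻) = E°cell + E°(anode) = +3.27 + (−0.40) = +2.87 V.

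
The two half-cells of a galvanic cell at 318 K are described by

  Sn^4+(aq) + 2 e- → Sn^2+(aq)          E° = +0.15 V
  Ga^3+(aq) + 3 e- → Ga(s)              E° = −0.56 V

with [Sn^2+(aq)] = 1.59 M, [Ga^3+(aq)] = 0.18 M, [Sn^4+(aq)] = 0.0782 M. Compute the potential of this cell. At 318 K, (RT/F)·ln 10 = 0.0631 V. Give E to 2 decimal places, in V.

Since E°(Sn⁴⁺/Sn²⁺) > E°(Ga³⁺/Ga), Sn⁴⁺/Sn²⁺ serves as the cathode.
E°cell = +0.15 − (−0.56) = +0.71 V, with n = 6 electrons transferred.
Balancing gives 3 Sn^4+(aq) + 2 Ga(s) → 3 Sn^2+(aq) + 2 Ga^3+(aq); hence Q = ([Sn^2+(aq)]^3·[Ga^3+(aq)]^2) / [Sn^4+(aq)]^3 = 272 (log Q = 2.435).
Applying E = E° − (RT ln10/nF)·log Q gives +0.71 − (0.0631/6)(2.435) = +0.68 V.

+0.68 V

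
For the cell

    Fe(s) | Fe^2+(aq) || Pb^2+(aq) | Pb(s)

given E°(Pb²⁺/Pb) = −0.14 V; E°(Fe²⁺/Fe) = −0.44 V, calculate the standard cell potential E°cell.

+0.30 V

By convention the left-hand electrode in cell notation is the anode (oxidation) and the right-hand electrode is the cathode (reduction).
E°cell = E°(right) − E°(left) = −0.14 − (−0.44) = +0.30 V.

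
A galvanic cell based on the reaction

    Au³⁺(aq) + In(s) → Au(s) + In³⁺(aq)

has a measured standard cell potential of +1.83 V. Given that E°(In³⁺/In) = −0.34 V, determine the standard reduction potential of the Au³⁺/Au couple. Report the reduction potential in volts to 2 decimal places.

In the reaction as written the Au³⁺/Au couple is reduced (cathode) and In³⁺/In is oxidized (anode), so E°cell = E°(Au³⁺/Au) − E°(In³⁺/In).
E°(Au³⁺/Au) = E°cell + E°(anode) = +1.83 + (−0.34) = +1.49 V.

+1.49 V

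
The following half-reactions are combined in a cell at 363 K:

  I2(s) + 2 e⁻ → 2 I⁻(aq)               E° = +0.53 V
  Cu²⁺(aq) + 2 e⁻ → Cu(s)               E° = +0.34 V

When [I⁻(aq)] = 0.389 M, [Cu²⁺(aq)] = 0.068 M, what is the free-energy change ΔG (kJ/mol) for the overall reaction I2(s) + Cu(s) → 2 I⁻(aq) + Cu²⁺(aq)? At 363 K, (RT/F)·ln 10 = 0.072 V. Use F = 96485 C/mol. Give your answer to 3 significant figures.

With I₂/I⁻ reduced at the cathode, E°cell = +0.53 − (+0.34) = +0.19 V and n = 2.
Q = [I⁻(aq)]^2·[Cu²⁺(aq)] = 0.0103, so log Q = −1.988 and E = +0.19 − (0.072/2)(−1.988) = +0.2616 V.
Finally ΔG = −nFE = −(2)(96485 C/mol)(+0.2616 V) = −50.5 kJ/mol.

−50.5 kJ/mol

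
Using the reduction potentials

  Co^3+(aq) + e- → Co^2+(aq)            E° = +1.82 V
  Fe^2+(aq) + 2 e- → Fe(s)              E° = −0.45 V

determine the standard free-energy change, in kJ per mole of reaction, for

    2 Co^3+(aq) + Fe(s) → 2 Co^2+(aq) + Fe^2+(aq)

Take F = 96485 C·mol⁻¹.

In the reaction as written Co^3+(aq) is reduced, so the Co³⁺/Co²⁺ couple is the cathode and Fe²⁺/Fe is the anode.
E°cell = +1.82 − (−0.45) = +2.27 V; balancing electrons gives n = 2.
ΔG° = −nFE°cell = −(2)(96485)(+2.27) J/mol = −438 kJ/mol.

−438 kJ/mol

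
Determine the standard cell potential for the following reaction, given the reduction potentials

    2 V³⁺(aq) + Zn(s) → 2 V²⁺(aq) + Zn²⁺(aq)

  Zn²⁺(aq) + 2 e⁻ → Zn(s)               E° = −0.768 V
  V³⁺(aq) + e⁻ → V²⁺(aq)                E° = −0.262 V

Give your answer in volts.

+0.506 V

In the reaction as written, V³⁺(aq) is reduced (cathode) and Zn²⁺(aq) is produced by oxidation at the anode.
E°cell = E°(cathode) − E°(anode) = −0.262 − (−0.768) = +0.506 V.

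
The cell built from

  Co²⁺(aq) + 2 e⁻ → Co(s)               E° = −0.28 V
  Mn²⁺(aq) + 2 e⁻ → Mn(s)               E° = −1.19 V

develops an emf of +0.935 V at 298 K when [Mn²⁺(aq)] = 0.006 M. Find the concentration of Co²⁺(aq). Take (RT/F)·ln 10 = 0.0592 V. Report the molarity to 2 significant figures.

Co²⁺/Co is the cathode (higher E°); E°cell = −0.28 − (−1.19) = +0.91 V with n = 2.
From the Nernst equation, log Q = n(E° − E)/0.0592 = 2·(+0.91 − (+0.935))/0.0592 = −0.845.
For Co²⁺(aq) + Mn(s) → Co(s) + Mn²⁺(aq), the reaction quotient is Q = [Mn²⁺(aq)] / [Co²⁺(aq)].
Solving for the unknown gives log [Co²⁺(aq)] = −1.377, so [Co²⁺(aq)] ≈ 0.042 M.

0.042 M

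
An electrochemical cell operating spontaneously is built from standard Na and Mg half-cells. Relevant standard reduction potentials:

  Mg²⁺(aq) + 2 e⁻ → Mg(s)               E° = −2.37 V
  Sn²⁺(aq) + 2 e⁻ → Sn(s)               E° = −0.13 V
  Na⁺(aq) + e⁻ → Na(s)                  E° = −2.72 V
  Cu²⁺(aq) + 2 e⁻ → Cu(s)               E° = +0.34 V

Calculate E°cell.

The Mg²⁺/Mg couple has the higher E°, so Mg ion is reduced (cathode) and Na is oxidized (anode).
E°cell = E°(cathode) − E°(anode) = −2.37 − (−2.72) = +0.35 V.

+0.35 V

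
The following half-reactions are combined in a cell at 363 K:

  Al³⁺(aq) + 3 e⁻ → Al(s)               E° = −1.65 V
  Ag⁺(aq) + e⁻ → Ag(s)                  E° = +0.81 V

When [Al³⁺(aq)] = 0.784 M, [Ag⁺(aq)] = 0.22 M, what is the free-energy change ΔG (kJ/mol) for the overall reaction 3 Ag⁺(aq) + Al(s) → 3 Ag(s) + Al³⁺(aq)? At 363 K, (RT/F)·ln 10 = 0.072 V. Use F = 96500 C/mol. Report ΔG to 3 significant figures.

−699 kJ/mol

With Ag⁺/Ag reduced at the cathode, E°cell = +0.81 − (−1.65) = +2.46 V and n = 3.
Q = [Al³⁺(aq)] / [Ag⁺(aq)]^3 = 73.6, so log Q = 1.867 and E = +2.46 − (0.072/3)(1.867) = +2.4152 V.
Finally ΔG = −nFE = −(3)(96500 C/mol)(+2.4152 V) = −699 kJ/mol.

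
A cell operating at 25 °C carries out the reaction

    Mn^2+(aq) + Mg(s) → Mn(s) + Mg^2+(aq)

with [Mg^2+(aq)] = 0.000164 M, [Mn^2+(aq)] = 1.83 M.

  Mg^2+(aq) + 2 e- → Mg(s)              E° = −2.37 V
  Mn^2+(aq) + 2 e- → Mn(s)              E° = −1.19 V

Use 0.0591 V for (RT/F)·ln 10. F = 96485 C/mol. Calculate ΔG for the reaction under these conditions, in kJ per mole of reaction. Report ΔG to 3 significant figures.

−251 kJ/mol

The standard cell potential is −1.19 − (−2.37) = +1.18 V, with n = 2 electrons in the balanced equation.
Here Q = [Mg^2+(aq)] / [Mn^2+(aq)] = 8.96×10^−5 (log Q = −4.048), giving E = +1.18 − (0.0591/2)·(−4.048) = +1.2996 V.
Then ΔG = −nFE = −2 × 96485 × +1.2996 J/mol = −251 kJ/mol.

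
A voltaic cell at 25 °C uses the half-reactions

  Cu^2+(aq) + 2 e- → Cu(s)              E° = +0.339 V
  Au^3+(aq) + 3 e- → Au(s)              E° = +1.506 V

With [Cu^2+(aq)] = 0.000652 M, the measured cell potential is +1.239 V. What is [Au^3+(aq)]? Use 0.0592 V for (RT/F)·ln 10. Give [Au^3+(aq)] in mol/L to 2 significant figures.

The Au³⁺/Au couple has the larger reduction potential, so it is the cathode: E°cell = +1.506 − (+0.339) = +1.167 V and n = 6.
From the Nernst equation, log Q = n(E° − E)/0.0592 = 6·(+1.167 − (+1.239))/0.0592 = −7.297.
For 2 Au^3+(aq) + 3 Cu(s) → 2 Au(s) + 3 Cu^2+(aq), the reaction quotient is Q = [Cu^2+(aq)]^3 / [Au^3+(aq)]^2.
Substituting the known concentrations and solving, log [Au^3+(aq)] = −1.130 and [Au^3+(aq)] = 0.074 M.

0.074 M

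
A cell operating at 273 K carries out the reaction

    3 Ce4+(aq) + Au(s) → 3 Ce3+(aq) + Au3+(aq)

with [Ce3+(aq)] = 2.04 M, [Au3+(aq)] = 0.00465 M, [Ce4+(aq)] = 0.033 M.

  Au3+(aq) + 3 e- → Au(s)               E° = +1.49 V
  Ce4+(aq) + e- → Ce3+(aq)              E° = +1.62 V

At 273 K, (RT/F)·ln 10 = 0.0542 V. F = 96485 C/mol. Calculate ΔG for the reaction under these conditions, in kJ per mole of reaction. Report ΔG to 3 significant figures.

With Ce⁴⁺/Ce³⁺ reduced at the cathode, E°cell = +1.62 − (+1.49) = +0.13 V and n = 3.
The reaction quotient is ([Ce3+(aq)]^3·[Au3+(aq)]) / [Ce4+(aq)]^3 = 1.1×10^3; by Nernst, E = +0.13 − (0.0542/3)(3.041) = +0.0751 V.
ΔG = −nFE = −(3)(96485)(+0.0751) J/mol = −21.7 kJ/mol.

−21.7 kJ/mol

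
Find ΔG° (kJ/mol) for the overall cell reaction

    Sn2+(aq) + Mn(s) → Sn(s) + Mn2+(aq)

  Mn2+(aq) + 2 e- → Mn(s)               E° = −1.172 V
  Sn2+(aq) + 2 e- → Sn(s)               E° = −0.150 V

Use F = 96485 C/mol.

In the reaction as written Sn2+(aq) is reduced, so the Sn²⁺/Sn couple is the cathode and Mn²⁺/Mn is the anode.
E°cell = −0.150 − (−1.172) = +1.022 V; balancing electrons gives n = 2.
ΔG° = −nFE°cell = −(2)(96485)(+1.022) J/mol = −197 kJ/mol.

−197 kJ/mol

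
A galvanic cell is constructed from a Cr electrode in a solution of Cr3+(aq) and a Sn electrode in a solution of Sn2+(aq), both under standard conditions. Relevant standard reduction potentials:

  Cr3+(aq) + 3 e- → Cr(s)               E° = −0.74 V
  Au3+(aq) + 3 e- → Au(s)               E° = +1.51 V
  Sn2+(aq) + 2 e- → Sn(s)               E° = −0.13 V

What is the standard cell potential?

+0.61 V

Of the two couples in this cell, the one with the more positive reduction potential is reduced at the cathode: here that is Sn²⁺/Sn (−0.13 V); Cr³⁺/Cr (−0.74 V) is the anode.
E°cell = E°(cathode) − E°(anode) = −0.13 − (−0.74) = +0.61 V.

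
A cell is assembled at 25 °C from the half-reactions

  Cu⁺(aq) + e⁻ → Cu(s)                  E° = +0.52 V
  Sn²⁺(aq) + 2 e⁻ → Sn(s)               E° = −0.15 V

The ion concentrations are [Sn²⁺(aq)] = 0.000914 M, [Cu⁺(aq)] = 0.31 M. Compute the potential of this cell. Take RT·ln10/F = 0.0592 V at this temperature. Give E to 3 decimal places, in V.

+0.730 V

Since E°(Cu⁺/Cu) > E°(Sn²⁺/Sn), Cu⁺/Cu serves as the cathode.
The standard potential is +0.52 − (−0.15) = +0.67 V and the balanced reaction transfers n = 2 electrons.
For the overall reaction 2 Cu⁺(aq) + Sn(s) → 2 Cu(s) + Sn²⁺(aq), Q = [Sn²⁺(aq)] / [Cu⁺(aq)]^2 = 0.00951, giving log Q = −2.022.
By the Nernst equation, E = +0.67 − (0.0592/2)·(−2.022) = +0.730 V.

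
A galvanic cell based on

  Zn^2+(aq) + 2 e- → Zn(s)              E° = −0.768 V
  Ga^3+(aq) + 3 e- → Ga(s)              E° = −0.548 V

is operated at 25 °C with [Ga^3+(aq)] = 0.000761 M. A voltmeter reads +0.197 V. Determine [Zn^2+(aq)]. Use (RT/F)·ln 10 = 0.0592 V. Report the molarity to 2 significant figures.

With Ga³⁺/Ga at the cathode and Zn²⁺/Zn at the anode, E°cell = −0.548 − (−0.768) = +0.220 V (n = 6).
Rearranging E = E° − (0.0592/n)·log Q gives log Q = 6(+0.220 − (+0.197))/0.0592 = 2.331.
The balanced reaction is 2 Ga^3+(aq) + 3 Zn(s) → 2 Ga(s) + 3 Zn^2+(aq), so Q = [Zn^2+(aq)]^3 / [Ga^3+(aq)]^2.
Substituting the known concentrations and solving, log [Zn^2+(aq)] = −1.302 and [Zn^2+(aq)] = 0.050 M.

0.050 M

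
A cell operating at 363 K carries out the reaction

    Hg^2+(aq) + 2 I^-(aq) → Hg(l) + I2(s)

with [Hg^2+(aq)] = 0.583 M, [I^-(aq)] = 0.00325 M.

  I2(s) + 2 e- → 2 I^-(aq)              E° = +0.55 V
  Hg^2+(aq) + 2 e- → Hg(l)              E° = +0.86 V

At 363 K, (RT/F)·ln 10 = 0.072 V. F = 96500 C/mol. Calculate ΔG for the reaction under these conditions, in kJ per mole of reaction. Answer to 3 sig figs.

E°cell = +0.86 − (+0.55) = +0.31 V; the balanced reaction transfers n = 2 electrons.
The reaction quotient is 1 / ([Hg^2+(aq)]·[I^-(aq)]^2) = 1.62×10^5; by Nernst, E = +0.31 − (0.072/2)(5.211) = +0.1224 V.
Finally ΔG = −nFE = −(2)(96500 C/mol)(+0.1224 V) = −23.6 kJ/mol.

−23.6 kJ/mol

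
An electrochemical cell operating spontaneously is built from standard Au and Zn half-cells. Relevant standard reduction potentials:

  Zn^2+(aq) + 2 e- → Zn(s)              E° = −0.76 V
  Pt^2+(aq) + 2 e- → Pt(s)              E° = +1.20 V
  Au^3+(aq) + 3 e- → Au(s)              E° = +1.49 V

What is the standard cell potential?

+2.25 V

The Au³⁺/Au couple has the higher E°, so Au ion is reduced (cathode) and Zn is oxidized (anode).
E°cell = E°(cathode) − E°(anode) = +1.49 − (−0.76) = +2.25 V.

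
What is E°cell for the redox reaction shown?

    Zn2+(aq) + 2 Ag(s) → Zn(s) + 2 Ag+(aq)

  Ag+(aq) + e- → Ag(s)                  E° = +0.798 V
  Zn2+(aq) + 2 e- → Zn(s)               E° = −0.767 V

−1.565 V

Zn2+(aq) gains electrons, so the Zn²⁺/Zn couple is the cathode; the Ag⁺/Ag couple is the anode.
E°cell = E°(cathode) − E°(anode) = −0.767 − (+0.798) = −1.565 V.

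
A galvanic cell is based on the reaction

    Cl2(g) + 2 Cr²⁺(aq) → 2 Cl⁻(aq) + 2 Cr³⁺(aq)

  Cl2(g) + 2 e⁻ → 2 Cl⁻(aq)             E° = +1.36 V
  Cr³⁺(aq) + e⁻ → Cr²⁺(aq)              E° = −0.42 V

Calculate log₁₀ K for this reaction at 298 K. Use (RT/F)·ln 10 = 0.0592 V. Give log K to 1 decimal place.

log K = 60.1

The Cl₂/Cl⁻ couple is reduced (cathode); E°cell = +1.36 − (−0.42) = +1.78 V with n = 2.
At equilibrium E = 0, so log K = nE°cell / 0.0592 = (2)(+1.78) / 0.0592 = 60.1.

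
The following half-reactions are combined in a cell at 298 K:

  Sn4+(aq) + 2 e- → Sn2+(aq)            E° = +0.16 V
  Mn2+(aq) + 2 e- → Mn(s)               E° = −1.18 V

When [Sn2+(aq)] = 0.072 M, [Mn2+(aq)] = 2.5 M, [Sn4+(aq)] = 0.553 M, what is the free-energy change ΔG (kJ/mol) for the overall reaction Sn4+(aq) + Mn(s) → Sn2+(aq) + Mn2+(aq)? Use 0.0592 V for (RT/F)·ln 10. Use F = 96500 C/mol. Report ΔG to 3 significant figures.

−261 kJ/mol

E°cell = +0.16 − (−1.18) = +1.34 V; the balanced reaction transfers n = 2 electrons.
Q = ([Sn2+(aq)]·[Mn2+(aq)]) / [Sn4+(aq)] = 0.325, so log Q = −0.487 and E = +1.34 − (0.0592/2)(−0.487) = +1.3544 V.
Then ΔG = −nFE = −2 × 96500 × +1.3544 J/mol = −261 kJ/mol.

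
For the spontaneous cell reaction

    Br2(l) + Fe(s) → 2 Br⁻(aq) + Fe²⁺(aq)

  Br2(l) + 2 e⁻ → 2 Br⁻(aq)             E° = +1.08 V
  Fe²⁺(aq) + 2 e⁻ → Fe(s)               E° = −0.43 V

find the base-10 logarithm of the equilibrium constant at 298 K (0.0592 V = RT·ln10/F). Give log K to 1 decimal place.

The Br₂/Br⁻ couple is reduced (cathode); E°cell = +1.08 − (−0.43) = +1.51 V with n = 2.
At equilibrium E = 0, so log K = nE°cell / 0.0592 = (2)(+1.51) / 0.0592 = 51.0.

log K = 51.0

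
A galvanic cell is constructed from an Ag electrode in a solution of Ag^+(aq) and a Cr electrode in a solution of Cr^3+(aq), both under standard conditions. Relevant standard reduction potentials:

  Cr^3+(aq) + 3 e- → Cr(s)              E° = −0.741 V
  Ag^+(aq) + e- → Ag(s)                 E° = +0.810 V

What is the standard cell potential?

+1.551 V

The Ag⁺/Ag couple has the higher E°, so Ag ion is reduced (cathode) and Cr is oxidized (anode).
E°cell = E°(cathode) − E°(anode) = +0.810 − (−0.741) = +1.551 V.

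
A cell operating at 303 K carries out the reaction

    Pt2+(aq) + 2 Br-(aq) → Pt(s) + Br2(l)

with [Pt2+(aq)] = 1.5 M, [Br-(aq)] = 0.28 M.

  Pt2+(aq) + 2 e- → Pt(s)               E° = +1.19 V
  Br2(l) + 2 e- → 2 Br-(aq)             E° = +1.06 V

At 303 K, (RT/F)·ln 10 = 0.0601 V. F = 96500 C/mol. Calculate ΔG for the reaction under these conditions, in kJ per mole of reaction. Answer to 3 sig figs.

−19.7 kJ/mol

With Pt²⁺/Pt reduced at the cathode, E°cell = +1.19 − (+1.06) = +0.13 V and n = 2.
Here Q = 1 / ([Pt2+(aq)]·[Br-(aq)]^2) = 8.5 (log Q = 0.930), giving E = +0.13 − (0.0601/2)·(0.930) = +0.1021 V.
Finally ΔG = −nFE = −(2)(96500 C/mol)(+0.1021 V) = −19.7 kJ/mol.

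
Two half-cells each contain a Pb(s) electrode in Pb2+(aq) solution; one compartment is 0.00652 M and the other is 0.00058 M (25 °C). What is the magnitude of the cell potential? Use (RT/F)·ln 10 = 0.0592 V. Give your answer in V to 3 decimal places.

For a concentration cell E°cell = 0, since both electrodes use the same couple.
The compartment with the higher Pb2+(aq) concentration (0.00652 M) acts as the cathode; ions are reduced there and produced at the dilute (0.00058 M) anode.
With n = 2, Ecell = −(0.0592/2)·log([dilute]/[conc]) = −(0.0592/2)·log(0.00058/0.00652) = +0.031 V.

0.031 V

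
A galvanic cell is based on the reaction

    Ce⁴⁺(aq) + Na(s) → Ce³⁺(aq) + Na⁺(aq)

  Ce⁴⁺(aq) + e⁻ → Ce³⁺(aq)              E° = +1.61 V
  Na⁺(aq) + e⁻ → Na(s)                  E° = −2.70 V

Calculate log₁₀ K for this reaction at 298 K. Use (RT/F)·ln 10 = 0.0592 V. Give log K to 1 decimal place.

log K = 72.8

The Ce⁴⁺/Ce³⁺ couple is reduced (cathode); E°cell = +1.61 − (−2.70) = +4.31 V with n = 1.
At equilibrium E = 0, so log K = nE°cell / 0.0592 = (1)(+4.31) / 0.0592 = 72.8.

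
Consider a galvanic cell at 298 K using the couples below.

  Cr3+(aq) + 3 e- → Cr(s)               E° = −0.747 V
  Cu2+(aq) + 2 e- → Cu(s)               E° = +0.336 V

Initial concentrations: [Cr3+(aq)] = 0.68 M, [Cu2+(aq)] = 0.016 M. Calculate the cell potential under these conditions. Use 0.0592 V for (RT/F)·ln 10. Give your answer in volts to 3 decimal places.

Cu²⁺/Cu is reduced (cathode, E° = +0.336 V) and Cr³⁺/Cr is oxidized (anode).
E°cell = E°cat − E°an = +0.336 − (−0.747) = +1.083 V; n = 6.
For the overall reaction 3 Cu2+(aq) + 2 Cr(s) → 3 Cu(s) + 2 Cr3+(aq), Q = [Cr3+(aq)]^2 / [Cu2+(aq)]^3 = 1.13×10^5, giving log Q = 5.053.
E = E° − (0.0592/n)·log Q = +1.083 − (0.0592/6)(5.053) = +1.033 V.

+1.033 V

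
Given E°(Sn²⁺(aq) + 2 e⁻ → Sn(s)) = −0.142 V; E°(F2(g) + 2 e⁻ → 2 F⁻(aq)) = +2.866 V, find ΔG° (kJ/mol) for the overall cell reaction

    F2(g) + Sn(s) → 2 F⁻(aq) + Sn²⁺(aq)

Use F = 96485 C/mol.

−580 kJ/mol

In the reaction as written F2(g) is reduced, so the F₂/F⁻ couple is the cathode and Sn²⁺/Sn is the anode.
E°cell = +2.866 − (−0.142) = +3.008 V; balancing electrons gives n = 2.
ΔG° = −nFE°cell = −(2)(96485)(+3.008) J/mol = −580 kJ/mol.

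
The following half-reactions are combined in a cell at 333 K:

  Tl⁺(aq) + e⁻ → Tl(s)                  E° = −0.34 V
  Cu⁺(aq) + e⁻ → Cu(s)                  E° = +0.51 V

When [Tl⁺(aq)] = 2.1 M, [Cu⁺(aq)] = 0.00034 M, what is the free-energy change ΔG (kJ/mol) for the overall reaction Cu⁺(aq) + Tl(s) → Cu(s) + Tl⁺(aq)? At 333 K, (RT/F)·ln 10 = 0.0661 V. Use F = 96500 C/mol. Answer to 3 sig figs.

E°cell = +0.51 − (−0.34) = +0.85 V; the balanced reaction transfers n = 1 electron.
Q = [Tl⁺(aq)] / [Cu⁺(aq)] = 6.18×10^3, so log Q = 3.791 and E = +0.85 − (0.0661/1)(3.791) = +0.5994 V.
Then ΔG = −nFE = −1 × 96500 × +0.5994 J/mol = −57.8 kJ/mol.

−57.8 kJ/mol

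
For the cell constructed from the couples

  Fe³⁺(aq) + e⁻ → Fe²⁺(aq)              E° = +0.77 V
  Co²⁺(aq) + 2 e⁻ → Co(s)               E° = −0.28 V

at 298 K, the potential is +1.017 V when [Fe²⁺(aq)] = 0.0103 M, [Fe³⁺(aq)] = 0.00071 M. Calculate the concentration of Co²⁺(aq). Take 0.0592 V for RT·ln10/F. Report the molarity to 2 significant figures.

The Fe³⁺/Fe²⁺ couple has the larger reduction potential, so it is the cathode: E°cell = +0.77 − (−0.28) = +1.05 V and n = 2.
Rearranging E = E° − (0.0592/n)·log Q gives log Q = 2(+1.05 − (+1.017))/0.0592 = 1.115.
For 2 Fe³⁺(aq) + Co(s) → 2 Fe²⁺(aq) + Co²⁺(aq), the reaction quotient is Q = ([Fe²⁺(aq)]^2·[Co²⁺(aq)]) / [Fe³⁺(aq)]^2.
Solving for the unknown gives log [Co²⁺(aq)] = −1.208, so [Co²⁺(aq)] ≈ 0.062 M.

0.062 M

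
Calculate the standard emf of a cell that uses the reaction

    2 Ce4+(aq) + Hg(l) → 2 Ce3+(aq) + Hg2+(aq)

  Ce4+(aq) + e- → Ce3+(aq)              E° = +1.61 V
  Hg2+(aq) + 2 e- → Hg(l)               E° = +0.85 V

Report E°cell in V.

+0.76 V

In the reaction as written, Ce4+(aq) is reduced (cathode) and Hg2+(aq) is produced by oxidation at the anode.
E°cell = E°(cathode) − E°(anode) = +1.61 − (+0.85) = +0.76 V.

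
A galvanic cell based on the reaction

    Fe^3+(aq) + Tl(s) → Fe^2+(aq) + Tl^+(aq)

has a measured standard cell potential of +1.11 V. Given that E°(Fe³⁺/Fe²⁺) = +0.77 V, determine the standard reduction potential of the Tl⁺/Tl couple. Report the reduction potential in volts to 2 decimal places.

In the reaction as written the Fe³⁺/Fe²⁺ couple is reduced (cathode) and Tl⁺/Tl is oxidized (anode), so E°cell = E°(Fe³⁺/Fe²⁺) − E°(Tl⁺/Tl).
E°(Tl⁺/Tl) = E°(cathode) − E°cell = +0.77 − (+1.11) = −0.34 V.

−0.34 V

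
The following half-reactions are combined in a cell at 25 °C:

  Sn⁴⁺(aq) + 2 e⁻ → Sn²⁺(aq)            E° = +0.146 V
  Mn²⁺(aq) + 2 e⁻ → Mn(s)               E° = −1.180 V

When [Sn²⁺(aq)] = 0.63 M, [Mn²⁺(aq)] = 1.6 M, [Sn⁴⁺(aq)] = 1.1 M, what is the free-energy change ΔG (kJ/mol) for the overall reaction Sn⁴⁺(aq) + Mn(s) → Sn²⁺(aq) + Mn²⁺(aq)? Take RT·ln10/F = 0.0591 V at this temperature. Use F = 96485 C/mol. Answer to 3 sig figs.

E°cell = +0.146 − (−1.180) = +1.326 V; the balanced reaction transfers n = 2 electrons.
Here Q = ([Sn²⁺(aq)]·[Mn²⁺(aq)]) / [Sn⁴⁺(aq)] = 0.916 (log Q = −0.038), giving E = +1.326 − (0.0591/2)·(−0.038) = +1.3271 V.
Finally ΔG = −nFE = −(2)(96485 C/mol)(+1.3271 V) = −256 kJ/mol.

−256 kJ/mol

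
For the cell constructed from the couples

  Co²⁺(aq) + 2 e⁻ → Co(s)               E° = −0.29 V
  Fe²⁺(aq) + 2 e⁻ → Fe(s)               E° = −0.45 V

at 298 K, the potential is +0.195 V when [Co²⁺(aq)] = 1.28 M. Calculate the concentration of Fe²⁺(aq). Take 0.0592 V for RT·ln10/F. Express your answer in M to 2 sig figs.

Co²⁺/Co is the cathode (higher E°); E°cell = −0.29 − (−0.45) = +0.16 V with n = 2.
Since E = E° − (0.0592/n)·log Q, log Q = n(E° − E)/0.0592 = −1.182.
The balanced reaction is Co²⁺(aq) + Fe(s) → Co(s) + Fe²⁺(aq), so Q = [Fe²⁺(aq)] / [Co²⁺(aq)].
Substituting the known concentrations and solving, log [Fe²⁺(aq)] = −1.075 and [Fe²⁺(aq)] = 0.084 M.

0.084 M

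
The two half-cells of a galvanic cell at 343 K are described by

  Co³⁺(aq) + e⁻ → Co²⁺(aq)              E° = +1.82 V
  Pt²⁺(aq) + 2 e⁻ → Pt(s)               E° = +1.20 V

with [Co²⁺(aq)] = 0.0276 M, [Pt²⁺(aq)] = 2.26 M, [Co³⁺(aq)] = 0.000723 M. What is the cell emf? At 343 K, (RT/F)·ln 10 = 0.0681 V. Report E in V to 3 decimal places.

The Co³⁺/Co²⁺ couple has the more positive E°, so it is the cathode; Pt²⁺/Pt is the anode.
E°cell = +1.82 − (+1.20) = +0.62 V, with n = 2 electrons transferred.
For the overall reaction 2 Co³⁺(aq) + Pt(s) → 2 Co²⁺(aq) + Pt²⁺(aq), Q = ([Co²⁺(aq)]^2·[Pt²⁺(aq)]) / [Co³⁺(aq)]^2 = 3.29×10^3, giving log Q = 3.518.
By the Nernst equation, E = +0.62 − (0.0681/2)·(3.518) = +0.500 V.

+0.500 V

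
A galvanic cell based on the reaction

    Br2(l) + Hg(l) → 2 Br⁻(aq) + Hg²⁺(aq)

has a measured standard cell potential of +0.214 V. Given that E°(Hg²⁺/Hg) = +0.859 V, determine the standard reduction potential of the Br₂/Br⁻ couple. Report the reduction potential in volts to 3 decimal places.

In the reaction as written the Br₂/Br⁻ couple is reduced (cathode) and Hg²⁺/Hg is oxidized (anode), so E°cell = E°(Br₂/Br⁻) − E°(Hg²⁺/Hg).
E°(Br₂/Br⁻) = E°cell + E°(anode) = +0.214 + (+0.859) = +1.073 V.

+1.073 V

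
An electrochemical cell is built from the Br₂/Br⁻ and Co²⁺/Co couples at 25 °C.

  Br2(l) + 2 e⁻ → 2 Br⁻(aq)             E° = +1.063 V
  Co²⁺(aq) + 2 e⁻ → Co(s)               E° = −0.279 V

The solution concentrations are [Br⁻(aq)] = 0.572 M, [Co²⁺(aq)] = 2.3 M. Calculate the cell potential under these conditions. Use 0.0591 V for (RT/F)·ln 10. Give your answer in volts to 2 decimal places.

Br₂/Br⁻ is reduced (cathode, E° = +1.063 V) and Co²⁺/Co is oxidized (anode).
E°cell = E°cat − E°an = +1.063 − (−0.279) = +1.342 V; n = 2.
Balancing gives Br2(l) + Co(s) → 2 Br⁻(aq) + Co²⁺(aq); hence Q = [Br⁻(aq)]^2·[Co²⁺(aq)] = 0.753 (log Q = −0.123).
Applying E = E° − (RT ln10/nF)·log Q gives +1.342 − (0.0591/2)(−0.123) = +1.35 V.

+1.35 V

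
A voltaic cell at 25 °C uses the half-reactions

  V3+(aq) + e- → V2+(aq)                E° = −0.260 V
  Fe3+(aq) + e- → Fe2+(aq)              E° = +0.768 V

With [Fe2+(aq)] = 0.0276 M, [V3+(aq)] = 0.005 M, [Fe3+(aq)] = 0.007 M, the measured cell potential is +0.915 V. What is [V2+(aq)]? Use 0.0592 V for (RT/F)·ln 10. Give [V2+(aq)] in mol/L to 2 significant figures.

With Fe³⁺/Fe²⁺ at the cathode and V³⁺/V²⁺ at the anode, E°cell = +0.768 − (−0.260) = +1.028 V (n = 1).
Rearranging E = E° − (0.0592/n)·log Q gives log Q = 1(+1.028 − (+0.915))/0.0592 = 1.909.
Balancing electrons gives Fe3+(aq) + V2+(aq) → Fe2+(aq) + V3+(aq); thus Q = ([Fe2+(aq)]·[V3+(aq)]) / ([Fe3+(aq)]·[V2+(aq)]).
Solving for the unknown gives log [V2+(aq)] = −3.614, so [V2+(aq)] ≈ 0.00024 M.

0.00024 M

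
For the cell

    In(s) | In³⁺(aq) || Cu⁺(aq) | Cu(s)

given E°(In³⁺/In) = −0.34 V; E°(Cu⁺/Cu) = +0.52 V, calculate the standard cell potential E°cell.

+0.86 V

By convention the left-hand electrode in cell notation is the anode (oxidation) and the right-hand electrode is the cathode (reduction).
E°cell = E°(right) − E°(left) = +0.52 − (−0.34) = +0.86 V.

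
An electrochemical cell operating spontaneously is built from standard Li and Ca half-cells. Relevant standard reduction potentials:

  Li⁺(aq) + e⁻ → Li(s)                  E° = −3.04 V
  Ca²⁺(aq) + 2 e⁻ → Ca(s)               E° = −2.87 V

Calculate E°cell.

Of the two couples in this cell, the one with the more positive reduction potential is reduced at the cathode: here that is Ca²⁺/Ca (−2.87 V); Li⁺/Li (−3.04 V) is the anode.
E°cell = E°(cathode) − E°(anode) = −2.87 − (−3.04) = +0.17 V.

+0.17 V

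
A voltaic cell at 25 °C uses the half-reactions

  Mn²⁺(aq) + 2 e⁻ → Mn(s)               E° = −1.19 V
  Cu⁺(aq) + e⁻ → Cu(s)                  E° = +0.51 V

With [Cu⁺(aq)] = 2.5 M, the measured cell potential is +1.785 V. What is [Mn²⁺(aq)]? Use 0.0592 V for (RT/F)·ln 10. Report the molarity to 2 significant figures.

With Cu⁺/Cu at the cathode and Mn²⁺/Mn at the anode, E°cell = +0.51 − (−1.19) = +1.70 V (n = 2).
Since E = E° − (0.0592/n)·log Q, log Q = n(E° − E)/0.0592 = −2.872.
The balanced reaction is 2 Cu⁺(aq) + Mn(s) → 2 Cu(s) + Mn²⁺(aq), so Q = [Mn²⁺(aq)] / [Cu⁺(aq)]^2.
Solving for the unknown gives log [Mn²⁺(aq)] = −2.076, so [Mn²⁺(aq)] ≈ 0.0084 M.

0.0084 M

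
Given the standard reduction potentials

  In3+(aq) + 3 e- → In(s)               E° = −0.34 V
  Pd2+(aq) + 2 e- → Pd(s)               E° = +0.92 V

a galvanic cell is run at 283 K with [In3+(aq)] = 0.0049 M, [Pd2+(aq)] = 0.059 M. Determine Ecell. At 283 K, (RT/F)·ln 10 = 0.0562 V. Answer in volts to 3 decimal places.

+1.269 V

The Pd²⁺/Pd couple has the more positive E°, so it is the cathode; In³⁺/In is the anode.
E°cell = +0.92 − (−0.34) = +1.26 V, with n = 6 electrons transferred.
Balancing gives 3 Pd2+(aq) + 2 In(s) → 3 Pd(s) + 2 In3+(aq); hence Q = [In3+(aq)]^2 / [Pd2+(aq)]^3 = 0.117 (log Q = −0.932).
E = E° − (0.0562/n)·log Q = +1.26 − (0.0562/6)(−0.932) = +1.269 V.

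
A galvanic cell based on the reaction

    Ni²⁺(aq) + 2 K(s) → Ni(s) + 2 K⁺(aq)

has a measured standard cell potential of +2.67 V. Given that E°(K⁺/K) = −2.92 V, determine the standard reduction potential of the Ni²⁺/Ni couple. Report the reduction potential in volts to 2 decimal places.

−0.25 V

In the reaction as written the Ni²⁺/Ni couple is reduced (cathode) and K⁺/K is oxidized (anode), so E°cell = E°(Ni²⁺/Ni) − E°(K⁺/K).
E°(Ni²⁺/Ni) = E°cell + E°(anode) = +2.67 + (−2.92) = −0.25 V.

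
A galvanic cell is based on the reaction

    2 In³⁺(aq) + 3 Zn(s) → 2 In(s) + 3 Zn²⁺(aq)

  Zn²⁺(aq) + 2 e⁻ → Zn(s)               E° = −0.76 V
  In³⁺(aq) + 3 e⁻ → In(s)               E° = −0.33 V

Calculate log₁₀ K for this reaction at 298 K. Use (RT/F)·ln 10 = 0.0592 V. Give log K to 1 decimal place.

log K = 43.6

The In³⁺/In couple is reduced (cathode); E°cell = −0.33 − (−0.76) = +0.43 V with n = 6.
At equilibrium E = 0, so log K = nE°cell / 0.0592 = (6)(+0.43) / 0.0592 = 43.6.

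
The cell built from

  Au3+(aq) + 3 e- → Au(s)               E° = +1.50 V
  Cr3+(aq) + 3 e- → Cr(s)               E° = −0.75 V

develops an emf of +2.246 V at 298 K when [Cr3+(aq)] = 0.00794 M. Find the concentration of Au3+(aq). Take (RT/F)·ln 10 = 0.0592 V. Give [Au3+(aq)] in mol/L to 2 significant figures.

0.0050 M

Au³⁺/Au is the cathode (higher E°); E°cell = +1.50 − (−0.75) = +2.25 V with n = 3.
Rearranging E = E° − (0.0592/n)·log Q gives log Q = 3(+2.25 − (+2.246))/0.0592 = 0.203.
Balancing electrons gives Au3+(aq) + Cr(s) → Au(s) + Cr3+(aq); thus Q = [Cr3+(aq)] / [Au3+(aq)].
Substituting the known concentrations and solving, log [Au3+(aq)] = −2.303 and [Au3+(aq)] = 0.0050 M.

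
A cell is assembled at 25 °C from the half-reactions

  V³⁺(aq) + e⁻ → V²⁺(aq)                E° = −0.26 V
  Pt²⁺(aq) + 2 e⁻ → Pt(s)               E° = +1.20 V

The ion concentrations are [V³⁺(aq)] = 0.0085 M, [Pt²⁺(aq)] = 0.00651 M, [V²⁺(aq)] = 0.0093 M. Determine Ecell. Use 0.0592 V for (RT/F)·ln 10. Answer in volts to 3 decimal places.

Pt²⁺/Pt is reduced (cathode, E° = +1.20 V) and V³⁺/V²⁺ is oxidized (anode).
The standard potential is +1.20 − (−0.26) = +1.46 V and the balanced reaction transfers n = 2 electrons.
For the overall reaction Pt²⁺(aq) + 2 V²⁺(aq) → Pt(s) + 2 V³⁺(aq), Q = [V³⁺(aq)]^2 / ([Pt²⁺(aq)]·[V²⁺(aq)]^2) = 128, giving log Q = 2.108.
Applying E = E° − (RT ln10/nF)·log Q gives +1.46 − (0.0592/2)(2.108) = +1.398 V.

+1.398 V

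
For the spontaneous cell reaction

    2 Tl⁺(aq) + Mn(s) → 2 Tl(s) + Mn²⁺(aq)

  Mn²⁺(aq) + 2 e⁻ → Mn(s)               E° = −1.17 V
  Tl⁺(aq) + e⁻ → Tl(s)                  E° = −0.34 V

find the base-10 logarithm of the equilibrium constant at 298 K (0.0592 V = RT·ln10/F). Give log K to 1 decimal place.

log K = 28.0

The Tl⁺/Tl couple is reduced (cathode); E°cell = −0.34 − (−1.17) = +0.83 V with n = 2.
At equilibrium E = 0, so log K = nE°cell / 0.0592 = (2)(+0.83) / 0.0592 = 28.0.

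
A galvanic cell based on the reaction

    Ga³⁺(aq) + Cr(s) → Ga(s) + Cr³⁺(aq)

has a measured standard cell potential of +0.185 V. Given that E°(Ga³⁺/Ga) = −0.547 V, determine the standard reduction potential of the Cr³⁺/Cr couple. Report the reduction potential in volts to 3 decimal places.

−0.732 V

In the reaction as written the Ga³⁺/Ga couple is reduced (cathode) and Cr³⁺/Cr is oxidized (anode), so E°cell = E°(Ga³⁺/Ga) − E°(Cr³⁺/Cr).
E°(Cr³⁺/Cr) = E°(cathode) − E°cell = −0.547 − (+0.185) = −0.732 V.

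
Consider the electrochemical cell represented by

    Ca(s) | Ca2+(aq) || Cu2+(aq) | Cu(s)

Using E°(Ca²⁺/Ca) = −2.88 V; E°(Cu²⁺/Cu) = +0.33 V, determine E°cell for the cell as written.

+3.21 V

By convention the left-hand electrode in cell notation is the anode (oxidation) and the right-hand electrode is the cathode (reduction).
E°cell = E°(right) − E°(left) = +0.33 − (−2.88) = +3.21 V.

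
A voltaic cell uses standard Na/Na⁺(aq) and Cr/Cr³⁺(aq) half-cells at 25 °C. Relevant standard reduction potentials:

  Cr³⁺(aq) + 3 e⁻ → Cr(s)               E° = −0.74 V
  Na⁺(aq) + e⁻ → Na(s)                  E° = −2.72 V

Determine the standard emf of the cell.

+1.98 V

Of the two couples in this cell, the one with the more positive reduction potential is reduced at the cathode: here that is Cr³⁺/Cr (−0.74 V); Na⁺/Na (−2.72 V) is the anode.
E°cell = E°(cathode) − E°(anode) = −0.74 − (−2.72) = +1.98 V.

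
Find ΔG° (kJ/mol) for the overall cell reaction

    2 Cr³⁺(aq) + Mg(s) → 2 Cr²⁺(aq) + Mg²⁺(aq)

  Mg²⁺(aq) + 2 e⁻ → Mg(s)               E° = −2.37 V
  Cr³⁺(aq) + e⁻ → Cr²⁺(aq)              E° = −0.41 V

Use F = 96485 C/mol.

−378 kJ/mol

In the reaction as written Cr³⁺(aq) is reduced, so the Cr³⁺/Cr²⁺ couple is the cathode and Mg²⁺/Mg is the anode.
E°cell = −0.41 − (−2.37) = +1.96 V; balancing electrons gives n = 2.
ΔG° = −nFE°cell = −(2)(96485)(+1.96) J/mol = −378 kJ/mol.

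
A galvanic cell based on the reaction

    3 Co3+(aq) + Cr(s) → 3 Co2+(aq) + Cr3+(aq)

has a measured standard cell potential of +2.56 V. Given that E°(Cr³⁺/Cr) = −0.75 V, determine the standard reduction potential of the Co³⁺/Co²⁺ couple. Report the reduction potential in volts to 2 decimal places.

+1.81 V

In the reaction as written the Co³⁺/Co²⁺ couple is reduced (cathode) and Cr³⁺/Cr is oxidized (anode), so E°cell = E°(Co³⁺/Co²⁺) − E°(Cr³⁺/Cr).
E°(Co³⁺/Co²⁺) = E°cell + E°(anode) = +2.56 + (−0.75) = +1.81 V.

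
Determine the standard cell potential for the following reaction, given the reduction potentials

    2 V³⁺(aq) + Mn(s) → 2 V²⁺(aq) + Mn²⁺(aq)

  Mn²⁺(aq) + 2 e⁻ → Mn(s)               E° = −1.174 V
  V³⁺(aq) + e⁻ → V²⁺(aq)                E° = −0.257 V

+0.917 V

In the reaction as written, V³⁺(aq) is reduced (cathode) and Mn²⁺(aq) is produced by oxidation at the anode.
E°cell = E°(cathode) − E°(anode) = −0.257 − (−1.174) = +0.917 V.
The positive value indicates the reaction is spontaneous as written.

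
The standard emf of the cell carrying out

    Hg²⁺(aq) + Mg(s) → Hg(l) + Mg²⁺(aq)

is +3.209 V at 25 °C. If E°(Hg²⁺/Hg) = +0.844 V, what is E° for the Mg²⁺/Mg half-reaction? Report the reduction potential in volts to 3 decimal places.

−2.365 V

In the reaction as written the Hg²⁺/Hg couple is reduced (cathode) and Mg²⁺/Mg is oxidized (anode), so E°cell = E°(Hg²⁺/Hg) − E°(Mg²⁺/Mg).
E°(Mg²⁺/Mg) = E°(cathode) − E°cell = +0.844 − (+3.209) = −2.365 V.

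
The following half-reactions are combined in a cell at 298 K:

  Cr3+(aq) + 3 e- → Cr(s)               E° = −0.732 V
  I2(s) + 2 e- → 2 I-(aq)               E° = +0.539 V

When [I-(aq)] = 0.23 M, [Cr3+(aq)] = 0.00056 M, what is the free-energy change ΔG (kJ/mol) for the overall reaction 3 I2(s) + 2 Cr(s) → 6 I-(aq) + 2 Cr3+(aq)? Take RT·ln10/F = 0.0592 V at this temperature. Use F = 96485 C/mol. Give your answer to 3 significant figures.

−795 kJ/mol

The standard cell potential is +0.539 − (−0.732) = +1.271 V, with n = 6 electrons in the balanced equation.
The reaction quotient is [I-(aq)]^6·[Cr3+(aq)]^2 = 4.64×10^−11; by Nernst, E = +1.271 − (0.0592/6)(−10.333) = +1.3730 V.
Then ΔG = −nFE = −6 × 96485 × +1.3730 J/mol = −795 kJ/mol.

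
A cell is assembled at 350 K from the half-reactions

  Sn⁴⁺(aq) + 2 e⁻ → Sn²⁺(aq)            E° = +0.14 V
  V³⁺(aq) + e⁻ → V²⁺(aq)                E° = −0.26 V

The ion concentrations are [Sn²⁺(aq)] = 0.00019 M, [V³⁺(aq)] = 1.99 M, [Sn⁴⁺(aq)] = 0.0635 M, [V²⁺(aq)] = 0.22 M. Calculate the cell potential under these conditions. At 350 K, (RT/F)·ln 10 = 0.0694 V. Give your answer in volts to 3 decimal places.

Since E°(Sn⁴⁺/Sn²⁺) > E°(V³⁺/V²⁺), Sn⁴⁺/Sn²⁺ serves as the cathode.
E°cell = +0.14 − (−0.26) = +0.40 V, with n = 2 electrons transferred.
The balanced reaction is Sn⁴⁺(aq) + 2 V²⁺(aq) → Sn²⁺(aq) + 2 V³⁺(aq), so Q = ([Sn²⁺(aq)]·[V³⁺(aq)]^2) / ([Sn⁴⁺(aq)]·[V²⁺(aq)]^2) = 0.245 and log Q = −0.611.
E = E° − (0.0694/n)·log Q = +0.40 − (0.0694/2)(−0.611) = +0.421 V.

+0.421 V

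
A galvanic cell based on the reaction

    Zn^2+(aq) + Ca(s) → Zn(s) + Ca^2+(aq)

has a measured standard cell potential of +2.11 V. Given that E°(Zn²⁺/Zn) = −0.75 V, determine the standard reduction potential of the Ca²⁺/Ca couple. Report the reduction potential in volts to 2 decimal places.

In the reaction as written the Zn²⁺/Zn couple is reduced (cathode) and Ca²⁺/Ca is oxidized (anode), so E°cell = E°(Zn²⁺/Zn) − E°(Ca²⁺/Ca).
E°(Ca²⁺/Ca) = E°(cathode) − E°cell = −0.75 − (+2.11) = −2.86 V.

−2.86 V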